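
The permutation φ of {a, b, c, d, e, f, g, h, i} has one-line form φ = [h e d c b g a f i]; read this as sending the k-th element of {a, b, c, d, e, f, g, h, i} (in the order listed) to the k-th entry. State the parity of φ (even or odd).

In disjoint-cycle form the cycle lengths are 4, 2, 2, 1.
A cycle of length ℓ contributes ℓ−1 transpositions, so φ is a product of 3 + 1 + 1 = 5 transpositions — odd.

odd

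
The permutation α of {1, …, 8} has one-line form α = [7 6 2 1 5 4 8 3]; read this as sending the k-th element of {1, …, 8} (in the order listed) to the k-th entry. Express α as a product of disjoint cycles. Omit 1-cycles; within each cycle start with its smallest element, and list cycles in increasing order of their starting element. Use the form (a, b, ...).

From 1: 1 → 7 → 8 → 3 → 2 → 6 → 4 → 1, closing the cycle (1, 7, 8, 3, 2, 6, 4).
Continuing from each remaining unvisited element yields (1, 7, 8, 3, 2, 6, 4).

(1, 7, 8, 3, 2, 6, 4)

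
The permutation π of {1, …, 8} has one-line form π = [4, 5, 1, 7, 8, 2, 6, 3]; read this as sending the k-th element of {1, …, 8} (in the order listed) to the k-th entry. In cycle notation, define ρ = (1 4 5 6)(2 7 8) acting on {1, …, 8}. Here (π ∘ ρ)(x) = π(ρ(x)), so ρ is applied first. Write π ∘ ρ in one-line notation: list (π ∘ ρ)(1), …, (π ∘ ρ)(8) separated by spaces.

7 6 1 8 2 4 3 5

For each element, apply ρ then π: 1 → 4 → 7; 2 → 7 → 6; 3 → 3 → 1; 4 → 5 → 8; 5 → 6 → 2; 6 → 1 → 4; 7 → 8 → 3; 8 → 2 → 5.
So π ∘ ρ in one-line form is 7 6 1 8 2 4 3 5.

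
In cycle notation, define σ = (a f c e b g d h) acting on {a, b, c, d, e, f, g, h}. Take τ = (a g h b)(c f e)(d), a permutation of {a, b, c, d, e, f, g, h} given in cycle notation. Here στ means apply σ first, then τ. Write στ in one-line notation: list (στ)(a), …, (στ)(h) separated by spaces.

(στ)(x) = τ(σ(x)). Computing each image: τ(σ(a)) = τ(f) = e, τ(σ(b)) = τ(g) = h, τ(σ(c)) = τ(e) = c, τ(σ(d)) = τ(h) = b, τ(σ(e)) = τ(b) = a, τ(σ(f)) = τ(c) = f, τ(σ(g)) = τ(d) = d, τ(σ(h)) = τ(a) = g.
Hence στ = [e h c b a f d g].

e h c b a f d g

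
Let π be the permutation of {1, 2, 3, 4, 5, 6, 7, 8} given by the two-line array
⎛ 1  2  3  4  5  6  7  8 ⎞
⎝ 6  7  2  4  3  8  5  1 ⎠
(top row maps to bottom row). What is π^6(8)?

8

Tracing 8 → 1 → … returns to 8 after 3 steps, so 8 lies in a 3-cycle (1 6 8).
Since the cycle has length 3, π^6 acts on it the same as π^0 (6 mod 3 = 0).
So π^6(8) = 8.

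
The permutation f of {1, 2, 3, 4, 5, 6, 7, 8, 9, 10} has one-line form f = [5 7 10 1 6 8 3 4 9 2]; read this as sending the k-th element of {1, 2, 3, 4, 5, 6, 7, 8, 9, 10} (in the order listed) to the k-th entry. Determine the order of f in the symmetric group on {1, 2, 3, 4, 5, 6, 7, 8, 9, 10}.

Writing f as disjoint cycles, the cycle lengths are 5, 4, 1.
The order is lcm(5, 4) = 20.

20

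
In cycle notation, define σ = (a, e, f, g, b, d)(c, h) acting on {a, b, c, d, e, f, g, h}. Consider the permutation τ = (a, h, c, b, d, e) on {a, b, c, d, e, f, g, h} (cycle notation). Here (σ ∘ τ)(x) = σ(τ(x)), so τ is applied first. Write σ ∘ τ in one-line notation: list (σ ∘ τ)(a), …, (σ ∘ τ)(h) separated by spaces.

(σ ∘ τ)(x) = σ(τ(x)). Computing each image: σ(τ(a)) = σ(h) = c, σ(τ(b)) = σ(d) = a, σ(τ(c)) = σ(b) = d, σ(τ(d)) = σ(e) = f, σ(τ(e)) = σ(a) = e, σ(τ(f)) = σ(f) = g, σ(τ(g)) = σ(g) = b, σ(τ(h)) = σ(c) = h.
Hence σ ∘ τ = [c a d f e g b h].

c a d f e g b h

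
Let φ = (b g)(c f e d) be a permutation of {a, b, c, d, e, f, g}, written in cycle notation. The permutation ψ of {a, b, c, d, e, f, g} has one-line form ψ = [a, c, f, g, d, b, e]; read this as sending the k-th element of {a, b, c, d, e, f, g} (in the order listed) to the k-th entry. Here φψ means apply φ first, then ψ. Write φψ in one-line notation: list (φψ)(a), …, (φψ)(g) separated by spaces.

(φψ)(x) = ψ(φ(x)). Computing each image: ψ(φ(a)) = ψ(a) = a, ψ(φ(b)) = ψ(g) = e, ψ(φ(c)) = ψ(f) = b, ψ(φ(d)) = ψ(c) = f, ψ(φ(e)) = ψ(d) = g, ψ(φ(f)) = ψ(e) = d, ψ(φ(g)) = ψ(b) = c.
Hence φψ = [a e b f g d c].

a e b f g d c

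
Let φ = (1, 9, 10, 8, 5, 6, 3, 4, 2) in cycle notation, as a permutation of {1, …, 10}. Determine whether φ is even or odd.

even

The cycle lengths are 9, 1.
A cycle is odd iff its length is even; φ has 0 even-length cycles, so sgn(φ) = (−1)^0 and φ is even.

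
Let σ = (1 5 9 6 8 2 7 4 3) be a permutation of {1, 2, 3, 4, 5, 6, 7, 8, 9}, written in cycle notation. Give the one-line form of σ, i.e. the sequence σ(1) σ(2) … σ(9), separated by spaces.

Each element maps to the next entry in its cycle (wrapping to the front): 1↦5, 2↦7, 3↦1, 4↦3, 5↦9, 6↦8, 7↦4, 8↦2, 9↦6.
So the one-line form is 5 7 1 3 9 8 4 2 6.

5 7 1 3 9 8 4 2 6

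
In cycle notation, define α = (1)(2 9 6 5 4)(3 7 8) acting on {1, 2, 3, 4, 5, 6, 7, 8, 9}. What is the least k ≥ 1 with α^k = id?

The disjoint cycles have lengths 5, 3, 1.
The order of α is the least common multiple of its cycle lengths: lcm(5, 3) = 15.

15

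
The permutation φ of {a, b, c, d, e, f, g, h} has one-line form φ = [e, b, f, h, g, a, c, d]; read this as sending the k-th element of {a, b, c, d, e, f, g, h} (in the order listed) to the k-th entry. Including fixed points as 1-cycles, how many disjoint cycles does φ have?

The cycle decomposition is (a, e, g, c, f)(b)(d, h), which has 3 cycles (counting 1-cycles).

3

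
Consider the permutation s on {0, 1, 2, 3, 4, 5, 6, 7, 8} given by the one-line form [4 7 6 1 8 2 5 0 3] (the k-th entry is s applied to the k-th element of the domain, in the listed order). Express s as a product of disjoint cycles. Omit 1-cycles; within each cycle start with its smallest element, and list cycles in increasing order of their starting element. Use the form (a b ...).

Iterating s from 0 gives 0 → 4 → 8 → 3 → 1 → 7 → 0; that is the 6-cycle (0 4 8 3 1 7).
Repeating from the next unused element and collecting all non-trivial cycles gives (0 4 8 3 1 7)(2 6 5).

(0 4 8 3 1 7)(2 6 5)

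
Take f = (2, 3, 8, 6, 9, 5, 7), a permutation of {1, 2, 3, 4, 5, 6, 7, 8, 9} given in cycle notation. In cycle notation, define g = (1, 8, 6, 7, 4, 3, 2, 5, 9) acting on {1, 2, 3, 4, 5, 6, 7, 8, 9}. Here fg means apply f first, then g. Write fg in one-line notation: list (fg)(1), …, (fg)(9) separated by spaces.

Chase each element through f then g: 1 → 1 → 8; 2 → 3 → 2; 3 → 8 → 6; 4 → 4 → 3; 5 → 7 → 4; 6 → 9 → 1; 7 → 2 → 5; 8 → 6 → 7; 9 → 5 → 9.
Collecting the images, fg = [8 2 6 3 4 1 5 7 9].

8 2 6 3 4 1 5 7 9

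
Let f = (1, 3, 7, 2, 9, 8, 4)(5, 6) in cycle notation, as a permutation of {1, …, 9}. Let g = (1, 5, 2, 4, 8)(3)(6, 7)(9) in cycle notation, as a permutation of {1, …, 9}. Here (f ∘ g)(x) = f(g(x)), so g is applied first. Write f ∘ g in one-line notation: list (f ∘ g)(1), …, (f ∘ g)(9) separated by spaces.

6 1 7 4 9 2 5 3 8

Chase each element through g then f: 1 → 5 → 6; 2 → 4 → 1; 3 → 3 → 7; 4 → 8 → 4; 5 → 2 → 9; 6 → 7 → 2; 7 → 6 → 5; 8 → 1 → 3; 9 → 9 → 8.
So f ∘ g in one-line form is 6 1 7 4 9 2 5 3 8.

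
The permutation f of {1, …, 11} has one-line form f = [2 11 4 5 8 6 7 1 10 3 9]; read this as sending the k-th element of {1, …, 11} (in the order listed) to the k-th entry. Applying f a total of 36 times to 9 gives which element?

9

Tracing 9 → 10 → … returns to 9 after 9 steps, so 9 lies in a 9-cycle (1, 2, 11, 9, 10, 3, 4, 5, 8).
Since the cycle has length 9, f^36 acts on it the same as f^0 (36 mod 9 = 0).
So f^36(9) = 9.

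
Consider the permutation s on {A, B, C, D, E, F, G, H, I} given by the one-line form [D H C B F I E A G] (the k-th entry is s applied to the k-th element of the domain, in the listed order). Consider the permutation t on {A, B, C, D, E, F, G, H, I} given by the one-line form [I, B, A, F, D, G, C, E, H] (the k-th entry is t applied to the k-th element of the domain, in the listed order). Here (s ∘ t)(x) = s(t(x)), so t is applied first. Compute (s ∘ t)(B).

H

First apply t: t(B) = B, then s(B) = H. Thus (s ∘ t)(B) = H.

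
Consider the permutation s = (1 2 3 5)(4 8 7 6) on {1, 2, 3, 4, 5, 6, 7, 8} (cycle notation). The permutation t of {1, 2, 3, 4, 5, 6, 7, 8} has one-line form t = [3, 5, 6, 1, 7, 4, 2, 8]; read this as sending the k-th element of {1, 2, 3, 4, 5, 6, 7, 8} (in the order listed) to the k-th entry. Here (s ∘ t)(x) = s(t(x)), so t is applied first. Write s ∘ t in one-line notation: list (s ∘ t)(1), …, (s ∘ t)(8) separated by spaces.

5 1 4 2 6 8 3 7

(s ∘ t)(x) = s(t(x)). Computing each image: s(t(1)) = s(3) = 5, s(t(2)) = s(5) = 1, s(t(3)) = s(6) = 4, s(t(4)) = s(1) = 2, s(t(5)) = s(7) = 6, s(t(6)) = s(4) = 8, s(t(7)) = s(2) = 3, s(t(8)) = s(8) = 7.
Hence s ∘ t = [5 1 4 2 6 8 3 7].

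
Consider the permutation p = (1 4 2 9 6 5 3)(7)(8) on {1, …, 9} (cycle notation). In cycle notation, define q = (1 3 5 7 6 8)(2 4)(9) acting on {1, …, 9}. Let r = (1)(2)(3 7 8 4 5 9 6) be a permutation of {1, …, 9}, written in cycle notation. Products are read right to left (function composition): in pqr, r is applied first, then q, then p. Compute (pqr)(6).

Apply the permutations in order: r(6) = 3, then q(3) = 5, then p(5) = 3. So (pqr)(6) = 3.

3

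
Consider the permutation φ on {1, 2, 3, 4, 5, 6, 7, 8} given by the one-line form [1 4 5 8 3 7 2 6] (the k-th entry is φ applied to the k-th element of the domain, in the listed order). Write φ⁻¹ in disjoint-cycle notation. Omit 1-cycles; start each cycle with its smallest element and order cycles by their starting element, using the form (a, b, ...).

First write φ in disjoint cycles: (2, 4, 8, 6, 7)(3, 5).
The inverse reverses every cycle; in canonical form, φ⁻¹ = (2, 7, 6, 8, 4)(3, 5).

(2, 7, 6, 8, 4)(3, 5)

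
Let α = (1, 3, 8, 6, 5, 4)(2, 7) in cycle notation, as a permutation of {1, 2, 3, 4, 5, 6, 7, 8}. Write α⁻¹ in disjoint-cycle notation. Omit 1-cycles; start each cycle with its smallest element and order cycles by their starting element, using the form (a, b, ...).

(1, 4, 5, 6, 8, 3)(2, 7)

Inverting a permutation written in cycle notation just reverses the order within every cycle.
Reversing each cycle of α and rotating so the smallest element leads gives (1, 4, 5, 6, 8, 3)(2, 7).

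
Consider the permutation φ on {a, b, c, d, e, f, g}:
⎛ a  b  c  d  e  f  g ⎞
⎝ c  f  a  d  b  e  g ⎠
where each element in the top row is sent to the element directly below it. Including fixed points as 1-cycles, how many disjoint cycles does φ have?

The cycle decomposition is (a c)(b f e)(d)(g), which has 4 cycles (counting 1-cycles).

4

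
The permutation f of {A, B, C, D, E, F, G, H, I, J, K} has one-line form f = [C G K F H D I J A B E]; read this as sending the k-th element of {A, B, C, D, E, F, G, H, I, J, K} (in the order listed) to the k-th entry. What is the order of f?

18

The disjoint-cycle form of f has cycle lengths 9, 2.
The order of f is the least common multiple of its cycle lengths: lcm(9, 2) = 18.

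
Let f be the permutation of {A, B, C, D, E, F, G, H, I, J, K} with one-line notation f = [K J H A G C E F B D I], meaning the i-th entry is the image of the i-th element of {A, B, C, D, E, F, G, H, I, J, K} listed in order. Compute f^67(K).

I

Tracing K → I → … returns to K after 6 steps, so K lies in a 6-cycle (A, K, I, B, J, D).
On a 6-cycle, f^6 is the identity, so f^67 = f^1 there (67 ≡ 1 mod 6).
Advancing 1 step from K: K → I.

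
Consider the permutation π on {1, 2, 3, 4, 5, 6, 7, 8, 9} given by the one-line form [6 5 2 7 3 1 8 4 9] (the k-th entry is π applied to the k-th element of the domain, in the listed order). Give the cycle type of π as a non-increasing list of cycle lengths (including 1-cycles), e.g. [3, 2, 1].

[3, 3, 2, 1]

The disjoint cycles are (1 6)(2 5 3)(4 7 8)(9), with lengths 3, 3, 2, 1 in non-increasing order.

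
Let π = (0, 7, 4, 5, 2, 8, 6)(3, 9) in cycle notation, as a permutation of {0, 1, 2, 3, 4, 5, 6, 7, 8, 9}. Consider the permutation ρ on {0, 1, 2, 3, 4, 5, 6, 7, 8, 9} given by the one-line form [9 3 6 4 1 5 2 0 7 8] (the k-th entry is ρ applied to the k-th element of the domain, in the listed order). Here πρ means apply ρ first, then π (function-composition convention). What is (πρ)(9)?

First apply ρ: ρ(9) = 8, then π(8) = 6. Thus (πρ)(9) = 6.

6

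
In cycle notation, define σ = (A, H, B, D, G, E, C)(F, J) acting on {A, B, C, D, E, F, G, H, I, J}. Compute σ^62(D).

B

D lies in the 7-cycle (A, H, B, D, G, E, C).
Powers repeat with period 7 on this cycle, and 62 mod 7 = 6, so σ^62(D) = σ^6(D).
Stepping 6 places around the cycle: D → G → E → C → A → H → B.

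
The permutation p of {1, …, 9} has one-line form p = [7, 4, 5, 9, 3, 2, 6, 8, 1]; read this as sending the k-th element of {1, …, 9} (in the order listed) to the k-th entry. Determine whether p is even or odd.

even

In disjoint-cycle form the cycle lengths are 6, 2, 1.
A cycle of length ℓ contributes ℓ−1 transpositions, so p is a product of 5 + 1 = 6 transpositions — even.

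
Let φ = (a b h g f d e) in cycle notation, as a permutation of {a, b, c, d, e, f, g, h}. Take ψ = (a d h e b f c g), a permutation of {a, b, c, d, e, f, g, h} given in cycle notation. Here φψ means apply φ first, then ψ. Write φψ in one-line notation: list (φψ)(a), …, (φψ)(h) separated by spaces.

For each element, apply φ then ψ: a → b → f; b → h → e; c → c → g; d → e → b; e → a → d; f → d → h; g → f → c; h → g → a.
So φψ in one-line form is f e g b d h c a.

f e g b d h c a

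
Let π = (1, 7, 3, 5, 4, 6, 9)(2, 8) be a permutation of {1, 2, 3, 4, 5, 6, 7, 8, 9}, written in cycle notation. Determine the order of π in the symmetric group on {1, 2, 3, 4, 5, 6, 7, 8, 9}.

The cycle type of π is (7, 2).
The order is lcm(7, 2) = 14.

14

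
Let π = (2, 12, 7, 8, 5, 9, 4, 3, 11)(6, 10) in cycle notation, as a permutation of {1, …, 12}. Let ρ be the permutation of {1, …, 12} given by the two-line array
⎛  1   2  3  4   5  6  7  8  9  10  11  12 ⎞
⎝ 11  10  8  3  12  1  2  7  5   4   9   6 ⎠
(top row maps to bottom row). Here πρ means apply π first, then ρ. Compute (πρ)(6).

4

(πρ)(6) = ρ(π(6)). π(6) = 10, then ρ(10) = 4. So (πρ)(6) = 4.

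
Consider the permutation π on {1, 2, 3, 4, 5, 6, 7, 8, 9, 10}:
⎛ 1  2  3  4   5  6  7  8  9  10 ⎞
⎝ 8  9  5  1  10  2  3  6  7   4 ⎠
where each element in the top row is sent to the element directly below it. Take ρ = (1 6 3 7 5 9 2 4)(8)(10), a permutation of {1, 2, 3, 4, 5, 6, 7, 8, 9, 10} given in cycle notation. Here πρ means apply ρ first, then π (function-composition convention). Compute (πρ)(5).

7

First apply ρ: ρ(5) = 9, then π(9) = 7. Thus (πρ)(5) = 7.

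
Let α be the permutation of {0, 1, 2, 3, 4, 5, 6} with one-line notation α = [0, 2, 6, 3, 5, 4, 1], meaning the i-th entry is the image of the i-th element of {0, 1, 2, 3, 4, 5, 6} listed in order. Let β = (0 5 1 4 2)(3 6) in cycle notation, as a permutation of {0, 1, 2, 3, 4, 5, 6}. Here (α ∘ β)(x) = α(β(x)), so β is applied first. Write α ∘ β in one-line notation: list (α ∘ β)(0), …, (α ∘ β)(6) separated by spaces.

(α ∘ β)(x) = α(β(x)). Computing each image: α(β(0)) = α(5) = 4, α(β(1)) = α(4) = 5, α(β(2)) = α(0) = 0, α(β(3)) = α(6) = 1, α(β(4)) = α(2) = 6, α(β(5)) = α(1) = 2, α(β(6)) = α(3) = 3.
Hence α ∘ β = [4 5 0 1 6 2 3].

4 5 0 1 6 2 3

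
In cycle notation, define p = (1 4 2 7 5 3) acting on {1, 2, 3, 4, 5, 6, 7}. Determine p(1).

4

1 appears in (1 4 2 7 5 3); the next entry (wrapping around) is 4.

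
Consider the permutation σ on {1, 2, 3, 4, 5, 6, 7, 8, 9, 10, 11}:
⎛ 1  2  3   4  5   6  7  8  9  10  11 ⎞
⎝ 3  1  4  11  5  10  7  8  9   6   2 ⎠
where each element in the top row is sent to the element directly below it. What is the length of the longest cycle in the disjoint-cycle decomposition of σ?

5

Decomposing into disjoint cycles gives (1, 3, 4, 11, 2)(6, 10); the longest has length 5.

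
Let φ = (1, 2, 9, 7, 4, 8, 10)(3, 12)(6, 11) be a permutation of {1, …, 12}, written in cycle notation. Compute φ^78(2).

9

2 lies in the 7-cycle (1, 2, 9, 7, 4, 8, 10).
Powers repeat with period 7 on this cycle, and 78 mod 7 = 1, so φ^78(2) = φ^1(2).
Stepping 1 place around the cycle: 2 → 9.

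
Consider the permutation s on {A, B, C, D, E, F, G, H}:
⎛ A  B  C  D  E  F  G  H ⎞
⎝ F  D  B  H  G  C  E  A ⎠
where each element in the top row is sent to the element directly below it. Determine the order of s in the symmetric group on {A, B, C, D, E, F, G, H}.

6

The disjoint-cycle form of s has cycle lengths 6, 2.
The order of s is the least common multiple of its cycle lengths: lcm(6, 2) = 6.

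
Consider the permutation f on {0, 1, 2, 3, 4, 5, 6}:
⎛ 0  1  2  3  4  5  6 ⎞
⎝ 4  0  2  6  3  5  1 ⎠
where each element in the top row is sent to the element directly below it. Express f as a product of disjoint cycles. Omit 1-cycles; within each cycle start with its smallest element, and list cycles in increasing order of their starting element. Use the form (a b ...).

Start at 0 and follow images: 0 → 4 → 3 → 6 → 1 → 0, giving the cycle (0 4 3 6 1).
Continuing from each remaining unvisited element yields (0 4 3 6 1).

(0 4 3 6 1)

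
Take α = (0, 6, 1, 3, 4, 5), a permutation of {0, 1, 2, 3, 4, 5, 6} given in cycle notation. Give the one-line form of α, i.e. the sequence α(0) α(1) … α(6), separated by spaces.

Image by image: 0→6, 1→3, 2→2, 3→4, 4→5, 5→0, 6→1.
Listing these in domain order gives 6 3 2 4 5 0 1.

6 3 2 4 5 0 1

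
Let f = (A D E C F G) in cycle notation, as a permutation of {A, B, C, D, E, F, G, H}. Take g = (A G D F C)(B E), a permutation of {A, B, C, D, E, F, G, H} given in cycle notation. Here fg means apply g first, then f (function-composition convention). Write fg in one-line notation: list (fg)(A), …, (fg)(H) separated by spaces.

A C D G B F E H

(fg)(x) = f(g(x)). Computing each image: f(g(A)) = f(G) = A, f(g(B)) = f(E) = C, f(g(C)) = f(A) = D, f(g(D)) = f(F) = G, f(g(E)) = f(B) = B, f(g(F)) = f(C) = F, f(g(G)) = f(D) = E, f(g(H)) = f(H) = H.
Hence fg = [A C D G B F E H].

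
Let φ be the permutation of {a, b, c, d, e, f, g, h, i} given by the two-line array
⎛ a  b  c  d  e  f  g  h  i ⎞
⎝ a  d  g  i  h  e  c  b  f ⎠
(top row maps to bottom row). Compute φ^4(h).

Tracing h → b → … returns to h after 6 steps, so h lies in a 6-cycle (b, d, i, f, e, h).
Stepping 4 places around the cycle: h → b → d → i → f.

f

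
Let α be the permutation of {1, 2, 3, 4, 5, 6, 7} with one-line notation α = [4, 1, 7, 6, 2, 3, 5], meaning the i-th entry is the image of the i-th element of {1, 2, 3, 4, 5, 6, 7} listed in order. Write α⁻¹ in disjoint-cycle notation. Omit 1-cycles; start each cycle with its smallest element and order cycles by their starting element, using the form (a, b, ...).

First write α in disjoint cycles: (1, 4, 6, 3, 7, 5, 2).
Reversing each cycle (and rotating so the smallest element leads) gives α⁻¹ = (1, 2, 5, 7, 3, 6, 4).

(1, 2, 5, 7, 3, 6, 4)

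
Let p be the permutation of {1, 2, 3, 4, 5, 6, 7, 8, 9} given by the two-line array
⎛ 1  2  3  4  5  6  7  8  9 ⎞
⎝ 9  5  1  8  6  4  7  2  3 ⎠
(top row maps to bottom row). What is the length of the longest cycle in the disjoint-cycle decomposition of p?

5

Decomposing into disjoint cycles gives (1, 9, 3)(2, 5, 6, 4, 8); the longest has length 5.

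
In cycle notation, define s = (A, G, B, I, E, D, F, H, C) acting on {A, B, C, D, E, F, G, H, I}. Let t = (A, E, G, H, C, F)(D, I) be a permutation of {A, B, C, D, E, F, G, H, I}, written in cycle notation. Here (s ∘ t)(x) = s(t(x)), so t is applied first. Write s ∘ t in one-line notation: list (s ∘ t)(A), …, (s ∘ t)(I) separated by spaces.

D I H E B G C A F

(s ∘ t)(x) = s(t(x)). Computing each image: s(t(A)) = s(E) = D, s(t(B)) = s(B) = I, s(t(C)) = s(F) = H, s(t(D)) = s(I) = E, s(t(E)) = s(G) = B, s(t(F)) = s(A) = G, s(t(G)) = s(H) = C, s(t(H)) = s(C) = A, s(t(I)) = s(D) = F.
Hence s ∘ t = [D I H E B G C A F].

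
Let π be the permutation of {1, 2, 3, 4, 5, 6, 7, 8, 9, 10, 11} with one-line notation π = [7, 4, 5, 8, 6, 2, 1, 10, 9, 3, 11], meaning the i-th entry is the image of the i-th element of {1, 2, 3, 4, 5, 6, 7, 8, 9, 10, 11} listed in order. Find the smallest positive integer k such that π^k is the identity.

14

The disjoint-cycle form of π has cycle lengths 7, 2, 1, 1.
Since disjoint cycles commute, ord(π) = lcm(7, 2) = 14.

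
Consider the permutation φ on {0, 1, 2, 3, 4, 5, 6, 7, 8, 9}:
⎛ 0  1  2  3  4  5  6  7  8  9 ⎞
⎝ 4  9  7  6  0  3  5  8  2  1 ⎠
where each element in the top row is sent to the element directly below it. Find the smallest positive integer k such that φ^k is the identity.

6

The disjoint-cycle form of φ has cycle lengths 3, 3, 2, 2.
The order of φ is the least common multiple of its cycle lengths: lcm(3, 3, 2, 2) = 6.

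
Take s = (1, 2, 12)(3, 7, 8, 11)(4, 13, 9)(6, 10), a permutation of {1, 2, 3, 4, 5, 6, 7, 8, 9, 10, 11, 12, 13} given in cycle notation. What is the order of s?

12

The disjoint cycles have lengths 4, 3, 3, 2, 1.
The order is lcm(4, 3, 3, 2) = 12.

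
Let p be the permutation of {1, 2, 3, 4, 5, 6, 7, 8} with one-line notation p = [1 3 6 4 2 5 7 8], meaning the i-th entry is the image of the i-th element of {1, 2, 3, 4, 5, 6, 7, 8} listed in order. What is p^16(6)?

6

Tracing 6 → 5 → … returns to 6 after 4 steps, so 6 lies in a 4-cycle (2, 3, 6, 5).
Powers repeat with period 4 on this cycle, and 16 mod 4 = 0, so p^16(6) = p^0(6).
So p^16(6) = 6.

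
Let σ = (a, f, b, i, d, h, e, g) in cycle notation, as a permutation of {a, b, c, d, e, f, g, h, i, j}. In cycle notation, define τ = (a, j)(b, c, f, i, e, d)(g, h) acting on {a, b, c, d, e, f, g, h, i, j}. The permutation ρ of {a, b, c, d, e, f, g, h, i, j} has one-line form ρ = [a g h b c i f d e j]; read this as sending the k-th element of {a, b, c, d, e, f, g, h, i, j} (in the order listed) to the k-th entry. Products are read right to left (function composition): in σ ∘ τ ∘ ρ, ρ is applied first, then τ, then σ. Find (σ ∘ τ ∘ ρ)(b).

e

(σ ∘ τ ∘ ρ)(b) = σ(τ(ρ(b))). ρ(b) = g, then τ(g) = h, then σ(h) = e, so the result is e.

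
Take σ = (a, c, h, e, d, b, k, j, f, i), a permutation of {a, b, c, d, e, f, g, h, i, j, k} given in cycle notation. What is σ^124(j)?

c

j lies in the 10-cycle (a, c, h, e, d, b, k, j, f, i).
On a 10-cycle, σ^10 is the identity, so σ^124 = σ^4 there (124 ≡ 4 mod 10).
Advancing 4 steps from j: j → f → i → a → c.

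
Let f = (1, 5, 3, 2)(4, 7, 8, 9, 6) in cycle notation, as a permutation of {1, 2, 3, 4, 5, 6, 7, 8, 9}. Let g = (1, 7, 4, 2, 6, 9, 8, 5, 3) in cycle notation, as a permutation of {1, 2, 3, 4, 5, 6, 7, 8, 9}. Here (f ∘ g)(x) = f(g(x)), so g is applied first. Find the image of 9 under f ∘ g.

9

First apply g: g(9) = 8, then f(8) = 9. Thus (f ∘ g)(9) = 9.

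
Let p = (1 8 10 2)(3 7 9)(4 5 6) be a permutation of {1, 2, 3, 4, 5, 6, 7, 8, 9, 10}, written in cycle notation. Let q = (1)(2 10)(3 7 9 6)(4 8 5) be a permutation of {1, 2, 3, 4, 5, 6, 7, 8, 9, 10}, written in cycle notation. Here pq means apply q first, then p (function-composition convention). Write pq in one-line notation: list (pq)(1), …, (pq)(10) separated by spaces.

8 2 9 10 5 7 3 6 4 1

For each element, apply q then p: 1 → 1 → 8; 2 → 10 → 2; 3 → 7 → 9; 4 → 8 → 10; 5 → 4 → 5; 6 → 3 → 7; 7 → 9 → 3; 8 → 5 → 6; 9 → 6 → 4; 10 → 2 → 1.
Collecting the images, pq = [8 2 9 10 5 7 3 6 4 1].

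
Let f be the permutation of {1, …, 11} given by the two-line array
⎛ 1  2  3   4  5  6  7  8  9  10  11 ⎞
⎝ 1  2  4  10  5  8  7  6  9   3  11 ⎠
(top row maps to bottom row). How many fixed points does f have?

The fixed points (elements with f(x) = x) are {1, 2, 5, 7, 9, 11}, so there are 6.

6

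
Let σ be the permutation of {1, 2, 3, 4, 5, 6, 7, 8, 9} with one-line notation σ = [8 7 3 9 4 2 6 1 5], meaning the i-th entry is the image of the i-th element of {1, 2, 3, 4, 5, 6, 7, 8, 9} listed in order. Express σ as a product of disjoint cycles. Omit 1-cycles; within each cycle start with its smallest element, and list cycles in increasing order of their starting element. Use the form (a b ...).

Start at 1 and follow images: 1 → 8 → 1, giving the cycle (1 8).
Continuing from each remaining unvisited element yields (1 8)(2 7 6)(4 9 5).

(1 8)(2 7 6)(4 9 5)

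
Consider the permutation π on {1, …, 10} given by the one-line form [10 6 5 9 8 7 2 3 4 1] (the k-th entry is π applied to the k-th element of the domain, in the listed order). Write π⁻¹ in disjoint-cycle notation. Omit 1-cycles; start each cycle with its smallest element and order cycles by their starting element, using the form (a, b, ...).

(1, 10)(2, 7, 6)(3, 8, 5)(4, 9)

The cycle decomposition of π is (1, 10)(2, 6, 7)(3, 5, 8)(4, 9).
Reversing each cycle (and rotating so the smallest element leads) gives π⁻¹ = (1, 10)(2, 7, 6)(3, 8, 5)(4, 9).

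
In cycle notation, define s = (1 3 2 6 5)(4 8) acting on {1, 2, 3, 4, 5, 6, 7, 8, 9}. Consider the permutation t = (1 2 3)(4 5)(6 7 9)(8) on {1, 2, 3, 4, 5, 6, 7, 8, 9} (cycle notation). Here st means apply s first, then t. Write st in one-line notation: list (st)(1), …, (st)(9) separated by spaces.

1 7 3 8 2 4 9 5 6

(st)(x) = t(s(x)). Computing each image: t(s(1)) = t(3) = 1, t(s(2)) = t(6) = 7, t(s(3)) = t(2) = 3, t(s(4)) = t(8) = 8, t(s(5)) = t(1) = 2, t(s(6)) = t(5) = 4, t(s(7)) = t(7) = 9, t(s(8)) = t(4) = 5, t(s(9)) = t(9) = 6.
Hence st = [1 7 3 8 2 4 9 5 6].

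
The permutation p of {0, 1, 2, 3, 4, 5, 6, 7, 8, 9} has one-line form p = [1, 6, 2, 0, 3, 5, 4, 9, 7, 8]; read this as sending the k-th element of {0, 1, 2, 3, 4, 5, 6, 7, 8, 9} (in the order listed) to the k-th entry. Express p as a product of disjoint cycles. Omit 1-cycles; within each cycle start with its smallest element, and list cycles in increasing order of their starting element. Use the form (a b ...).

Iterating p from 0 gives 0 → 1 → 6 → 4 → 3 → 0; that is the 5-cycle (0 1 6 4 3).
Continuing from each remaining unvisited element yields (0 1 6 4 3)(7 9 8).

(0 1 6 4 3)(7 9 8)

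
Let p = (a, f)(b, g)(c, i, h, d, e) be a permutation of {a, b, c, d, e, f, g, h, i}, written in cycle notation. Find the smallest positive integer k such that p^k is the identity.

The cycle type of p is (5, 2, 2).
Since disjoint cycles commute, ord(p) = lcm(5, 2, 2) = 10.

10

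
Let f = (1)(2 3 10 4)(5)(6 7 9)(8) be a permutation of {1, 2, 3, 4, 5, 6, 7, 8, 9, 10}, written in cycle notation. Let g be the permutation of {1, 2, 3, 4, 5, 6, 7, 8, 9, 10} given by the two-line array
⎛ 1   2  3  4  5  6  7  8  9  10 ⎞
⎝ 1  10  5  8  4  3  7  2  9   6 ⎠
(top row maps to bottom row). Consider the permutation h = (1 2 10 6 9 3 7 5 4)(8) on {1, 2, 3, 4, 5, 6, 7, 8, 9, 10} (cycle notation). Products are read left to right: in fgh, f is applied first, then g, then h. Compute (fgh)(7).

3

Chase 7: f(7) = 9; g(9) = 9; h(9) = 3. Hence (fgh)(7) = 3.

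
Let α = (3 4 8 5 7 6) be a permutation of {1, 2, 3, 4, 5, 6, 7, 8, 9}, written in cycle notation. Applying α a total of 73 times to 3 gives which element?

3 lies in the 6-cycle (3 4 8 5 7 6).
On a 6-cycle, α^6 is the identity, so α^73 = α^1 there (73 ≡ 1 mod 6).
Stepping 1 place around the cycle: 3 → 4.

4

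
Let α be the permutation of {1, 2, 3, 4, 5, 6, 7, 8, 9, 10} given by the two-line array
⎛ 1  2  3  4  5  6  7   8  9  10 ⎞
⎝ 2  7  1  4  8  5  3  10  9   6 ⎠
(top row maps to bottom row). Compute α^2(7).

1

Tracing 7 → 3 → … returns to 7 after 4 steps, so 7 lies in a 4-cycle (1, 2, 7, 3).
Stepping 2 places around the cycle: 7 → 3 → 1.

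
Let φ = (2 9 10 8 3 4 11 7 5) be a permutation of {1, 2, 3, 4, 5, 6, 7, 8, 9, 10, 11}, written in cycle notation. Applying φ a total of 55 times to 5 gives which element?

5 lies in the 9-cycle (2 9 10 8 3 4 11 7 5).
Since the cycle has length 9, φ^55 acts on it the same as φ^1 (55 mod 9 = 1).
Stepping 1 place around the cycle: 5 → 2.

2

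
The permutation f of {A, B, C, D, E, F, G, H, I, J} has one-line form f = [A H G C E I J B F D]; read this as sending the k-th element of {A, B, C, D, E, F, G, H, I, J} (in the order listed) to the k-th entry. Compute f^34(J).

Tracing J → D → … returns to J after 4 steps, so J lies in a 4-cycle (C, G, J, D).
On a 4-cycle, f^4 is the identity, so f^34 = f^2 there (34 ≡ 2 mod 4).
Advancing 2 steps from J: J → D → C.

C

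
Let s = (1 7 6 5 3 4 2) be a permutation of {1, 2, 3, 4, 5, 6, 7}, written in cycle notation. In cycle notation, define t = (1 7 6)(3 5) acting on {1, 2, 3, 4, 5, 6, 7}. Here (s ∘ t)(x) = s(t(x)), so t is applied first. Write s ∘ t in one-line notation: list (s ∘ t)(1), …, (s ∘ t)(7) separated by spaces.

Chase each element through t then s: 1 → 7 → 6; 2 → 2 → 1; 3 → 5 → 3; 4 → 4 → 2; 5 → 3 → 4; 6 → 1 → 7; 7 → 6 → 5.
So s ∘ t in one-line form is 6 1 3 2 4 7 5.

6 1 3 2 4 7 5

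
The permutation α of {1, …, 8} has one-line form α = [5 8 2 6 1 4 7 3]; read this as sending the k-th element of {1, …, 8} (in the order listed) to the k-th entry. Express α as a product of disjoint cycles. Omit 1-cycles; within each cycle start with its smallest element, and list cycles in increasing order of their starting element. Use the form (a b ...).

(1 5)(2 8 3)(4 6)

From 1: 1 → 5 → 1, closing the cycle (1 5).
Continuing from each remaining unvisited element yields (1 5)(2 8 3)(4 6).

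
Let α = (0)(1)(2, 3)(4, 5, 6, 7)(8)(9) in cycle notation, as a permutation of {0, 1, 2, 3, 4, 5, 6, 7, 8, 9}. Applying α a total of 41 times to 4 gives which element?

5

4 lies in the 4-cycle (4, 5, 6, 7).
Powers repeat with period 4 on this cycle, and 41 mod 4 = 1, so α^41(4) = α^1(4).
Advancing 1 step from 4: 4 → 5.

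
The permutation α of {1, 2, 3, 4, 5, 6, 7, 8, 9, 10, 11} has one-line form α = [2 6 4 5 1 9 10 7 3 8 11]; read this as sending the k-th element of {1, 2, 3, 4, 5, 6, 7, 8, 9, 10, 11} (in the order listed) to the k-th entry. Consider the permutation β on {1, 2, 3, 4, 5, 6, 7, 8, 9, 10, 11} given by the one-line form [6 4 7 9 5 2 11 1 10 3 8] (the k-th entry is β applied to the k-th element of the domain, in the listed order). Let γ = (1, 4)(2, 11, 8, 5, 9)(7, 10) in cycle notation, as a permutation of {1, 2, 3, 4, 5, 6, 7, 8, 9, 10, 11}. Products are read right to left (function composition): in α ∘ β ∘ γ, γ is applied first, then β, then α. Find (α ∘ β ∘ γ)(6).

6

Chase 6: γ(6) = 6; β(6) = 2; α(2) = 6. Hence (α ∘ β ∘ γ)(6) = 6.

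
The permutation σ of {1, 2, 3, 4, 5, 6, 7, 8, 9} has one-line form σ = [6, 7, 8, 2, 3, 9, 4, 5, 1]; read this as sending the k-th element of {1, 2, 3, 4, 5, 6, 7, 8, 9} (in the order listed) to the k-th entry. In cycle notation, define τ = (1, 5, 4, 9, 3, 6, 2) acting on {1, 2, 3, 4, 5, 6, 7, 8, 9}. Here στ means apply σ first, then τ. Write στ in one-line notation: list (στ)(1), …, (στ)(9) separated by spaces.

Chase each element through σ then τ: 1 → 6 → 2; 2 → 7 → 7; 3 → 8 → 8; 4 → 2 → 1; 5 → 3 → 6; 6 → 9 → 3; 7 → 4 → 9; 8 → 5 → 4; 9 → 1 → 5.
So στ in one-line form is 2 7 8 1 6 3 9 4 5.

2 7 8 1 6 3 9 4 5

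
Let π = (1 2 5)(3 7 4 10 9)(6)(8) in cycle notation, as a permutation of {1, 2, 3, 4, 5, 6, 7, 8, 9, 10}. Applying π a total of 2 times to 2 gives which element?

2 lies in the 3-cycle (1 2 5).
Advancing 2 steps from 2: 2 → 5 → 1.

1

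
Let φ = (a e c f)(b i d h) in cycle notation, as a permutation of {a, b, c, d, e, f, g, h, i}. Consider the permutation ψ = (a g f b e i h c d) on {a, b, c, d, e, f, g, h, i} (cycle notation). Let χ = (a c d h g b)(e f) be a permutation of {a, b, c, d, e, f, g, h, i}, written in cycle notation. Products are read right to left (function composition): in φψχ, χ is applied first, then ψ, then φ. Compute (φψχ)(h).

Apply the permutations in order: χ(h) = g, then ψ(g) = f, then φ(f) = a. So (φψχ)(h) = a.

a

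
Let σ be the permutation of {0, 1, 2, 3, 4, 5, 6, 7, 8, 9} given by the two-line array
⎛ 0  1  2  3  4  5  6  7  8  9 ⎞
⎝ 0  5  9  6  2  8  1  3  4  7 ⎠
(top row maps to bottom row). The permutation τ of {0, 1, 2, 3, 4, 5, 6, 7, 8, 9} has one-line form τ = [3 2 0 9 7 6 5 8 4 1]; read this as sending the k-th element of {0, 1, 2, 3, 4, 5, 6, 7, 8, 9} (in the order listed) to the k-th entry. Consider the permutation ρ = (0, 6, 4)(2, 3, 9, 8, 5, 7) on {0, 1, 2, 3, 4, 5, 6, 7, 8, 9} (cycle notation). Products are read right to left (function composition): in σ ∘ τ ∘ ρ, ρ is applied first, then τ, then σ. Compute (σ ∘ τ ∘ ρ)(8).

Chase 8: ρ(8) = 5; τ(5) = 6; σ(6) = 1. Hence (σ ∘ τ ∘ ρ)(8) = 1.

1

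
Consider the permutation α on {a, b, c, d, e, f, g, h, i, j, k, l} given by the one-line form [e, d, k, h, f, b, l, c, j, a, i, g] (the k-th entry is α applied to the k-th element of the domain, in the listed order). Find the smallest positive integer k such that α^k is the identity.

10

Writing α as disjoint cycles, the cycle lengths are 10, 2.
The order is lcm(10, 2) = 10.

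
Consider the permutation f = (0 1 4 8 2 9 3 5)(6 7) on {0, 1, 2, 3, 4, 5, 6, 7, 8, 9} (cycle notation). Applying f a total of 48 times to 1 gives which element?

1 lies in the 8-cycle (0 1 4 8 2 9 3 5).
Powers repeat with period 8 on this cycle, and 48 mod 8 = 0, so f^48(1) = f^0(1).
So f^48(1) = 1.

1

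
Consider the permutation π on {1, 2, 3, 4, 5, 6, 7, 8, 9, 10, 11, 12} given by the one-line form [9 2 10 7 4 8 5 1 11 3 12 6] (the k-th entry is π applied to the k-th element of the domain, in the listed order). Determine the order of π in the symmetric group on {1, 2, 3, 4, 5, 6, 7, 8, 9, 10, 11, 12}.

6

Writing π as disjoint cycles, the cycle lengths are 6, 3, 2, 1.
Since disjoint cycles commute, ord(π) = lcm(6, 3, 2) = 6.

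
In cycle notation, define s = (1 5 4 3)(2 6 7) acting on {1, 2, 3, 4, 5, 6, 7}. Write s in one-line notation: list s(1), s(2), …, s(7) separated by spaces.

5 6 1 3 4 7 2

Each element maps to the next entry in its cycle (wrapping to the front): 1→5, 2→6, 3→1, 4→3, 5→4, 6→7, 7→2.
Listing these in domain order gives 5 6 1 3 4 7 2.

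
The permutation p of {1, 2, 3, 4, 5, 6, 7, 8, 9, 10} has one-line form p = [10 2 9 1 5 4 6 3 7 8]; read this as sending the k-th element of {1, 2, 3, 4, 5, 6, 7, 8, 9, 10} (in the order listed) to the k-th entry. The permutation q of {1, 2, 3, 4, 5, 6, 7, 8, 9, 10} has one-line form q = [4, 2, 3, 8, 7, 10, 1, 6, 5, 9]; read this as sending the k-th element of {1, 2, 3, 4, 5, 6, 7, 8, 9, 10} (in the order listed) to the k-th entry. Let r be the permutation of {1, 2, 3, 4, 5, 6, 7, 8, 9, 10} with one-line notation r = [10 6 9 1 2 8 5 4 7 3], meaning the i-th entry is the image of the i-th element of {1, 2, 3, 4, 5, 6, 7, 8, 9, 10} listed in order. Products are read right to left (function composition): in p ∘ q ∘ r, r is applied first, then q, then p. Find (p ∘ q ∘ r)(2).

8

Apply the permutations in order: r(2) = 6, then q(6) = 10, then p(10) = 8. So (p ∘ q ∘ r)(2) = 8.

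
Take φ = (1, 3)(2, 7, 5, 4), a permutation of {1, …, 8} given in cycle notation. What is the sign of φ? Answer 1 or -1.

1

The cycle lengths are 4, 2, 1, 1.
A cycle is odd iff its length is even; φ has 2 even-length cycles, so sgn(φ) = (−1)^2 and φ is even.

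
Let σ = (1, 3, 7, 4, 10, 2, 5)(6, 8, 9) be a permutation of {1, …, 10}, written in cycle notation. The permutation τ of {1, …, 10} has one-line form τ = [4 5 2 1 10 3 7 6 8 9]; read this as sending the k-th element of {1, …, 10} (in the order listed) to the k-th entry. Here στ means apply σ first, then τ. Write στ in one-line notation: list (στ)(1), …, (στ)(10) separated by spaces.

2 10 7 9 4 6 1 8 3 5

(στ)(x) = τ(σ(x)). Computing each image: τ(σ(1)) = τ(3) = 2, τ(σ(2)) = τ(5) = 10, τ(σ(3)) = τ(7) = 7, τ(σ(4)) = τ(10) = 9, τ(σ(5)) = τ(1) = 4, τ(σ(6)) = τ(8) = 6, τ(σ(7)) = τ(4) = 1, τ(σ(8)) = τ(9) = 8, τ(σ(9)) = τ(6) = 3, τ(σ(10)) = τ(2) = 5.
Hence στ = [2 10 7 9 4 6 1 8 3 5].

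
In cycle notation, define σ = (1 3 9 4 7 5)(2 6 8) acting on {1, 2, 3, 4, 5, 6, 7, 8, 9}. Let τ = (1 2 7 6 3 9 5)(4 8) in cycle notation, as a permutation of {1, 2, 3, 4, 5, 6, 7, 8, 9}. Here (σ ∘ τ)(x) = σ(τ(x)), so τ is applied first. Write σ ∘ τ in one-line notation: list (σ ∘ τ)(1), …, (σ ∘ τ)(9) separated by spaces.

6 5 4 2 3 9 8 7 1

(σ ∘ τ)(x) = σ(τ(x)). Computing each image: σ(τ(1)) = σ(2) = 6, σ(τ(2)) = σ(7) = 5, σ(τ(3)) = σ(9) = 4, σ(τ(4)) = σ(8) = 2, σ(τ(5)) = σ(1) = 3, σ(τ(6)) = σ(3) = 9, σ(τ(7)) = σ(6) = 8, σ(τ(8)) = σ(4) = 7, σ(τ(9)) = σ(5) = 1.
Hence σ ∘ τ = [6 5 4 2 3 9 8 7 1].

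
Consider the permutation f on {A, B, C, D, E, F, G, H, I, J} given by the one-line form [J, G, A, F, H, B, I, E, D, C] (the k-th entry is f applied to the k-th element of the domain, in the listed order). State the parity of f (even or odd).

In disjoint-cycle form the cycle lengths are 5, 3, 2.
A cycle is odd iff its length is even; f has 1 even-length cycle, so sgn(f) = (−1)^1 and f is odd.

odd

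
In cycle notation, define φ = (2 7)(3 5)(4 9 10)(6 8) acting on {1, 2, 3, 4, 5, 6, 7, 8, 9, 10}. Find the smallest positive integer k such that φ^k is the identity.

The cycle type of φ is (3, 2, 2, 2, 1).
The order of φ is the least common multiple of its cycle lengths: lcm(3, 2, 2, 2) = 6.

6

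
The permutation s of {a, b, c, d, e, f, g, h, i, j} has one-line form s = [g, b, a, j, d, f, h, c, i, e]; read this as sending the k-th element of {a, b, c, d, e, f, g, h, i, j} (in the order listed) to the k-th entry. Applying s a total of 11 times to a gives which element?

Tracing a → g → … returns to a after 4 steps, so a lies in a 4-cycle (a g h c).
On a 4-cycle, s^4 is the identity, so s^11 = s^3 there (11 ≡ 3 mod 4).
Stepping 3 places around the cycle: a → g → h → c.

c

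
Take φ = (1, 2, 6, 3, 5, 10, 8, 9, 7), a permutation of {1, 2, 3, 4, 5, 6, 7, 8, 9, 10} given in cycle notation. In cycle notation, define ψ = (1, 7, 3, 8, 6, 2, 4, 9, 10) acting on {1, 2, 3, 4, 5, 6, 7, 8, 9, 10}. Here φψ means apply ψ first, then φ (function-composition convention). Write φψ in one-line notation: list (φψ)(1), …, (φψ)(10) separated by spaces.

(φψ)(x) = φ(ψ(x)). Computing each image: φ(ψ(1)) = φ(7) = 1, φ(ψ(2)) = φ(4) = 4, φ(ψ(3)) = φ(8) = 9, φ(ψ(4)) = φ(9) = 7, φ(ψ(5)) = φ(5) = 10, φ(ψ(6)) = φ(2) = 6, φ(ψ(7)) = φ(3) = 5, φ(ψ(8)) = φ(6) = 3, φ(ψ(9)) = φ(10) = 8, φ(ψ(10)) = φ(1) = 2.
Hence φψ = [1 4 9 7 10 6 5 3 8 2].

1 4 9 7 10 6 5 3 8 2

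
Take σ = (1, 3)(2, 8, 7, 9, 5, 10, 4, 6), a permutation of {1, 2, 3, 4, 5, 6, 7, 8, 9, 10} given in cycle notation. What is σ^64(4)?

4 lies in the 8-cycle (2, 8, 7, 9, 5, 10, 4, 6).
Powers repeat with period 8 on this cycle, and 64 mod 8 = 0, so σ^64(4) = σ^0(4).
So σ^64(4) = 4.

4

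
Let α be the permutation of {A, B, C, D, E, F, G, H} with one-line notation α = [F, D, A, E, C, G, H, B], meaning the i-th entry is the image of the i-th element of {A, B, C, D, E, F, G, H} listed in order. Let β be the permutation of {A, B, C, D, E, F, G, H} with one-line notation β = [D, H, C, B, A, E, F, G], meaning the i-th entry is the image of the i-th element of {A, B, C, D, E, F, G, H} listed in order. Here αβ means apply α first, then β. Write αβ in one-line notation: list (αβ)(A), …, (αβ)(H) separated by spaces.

For each element, apply α then β: A → F → E; B → D → B; C → A → D; D → E → A; E → C → C; F → G → F; G → H → G; H → B → H.
So αβ in one-line form is E B D A C F G H.

E B D A C F G H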